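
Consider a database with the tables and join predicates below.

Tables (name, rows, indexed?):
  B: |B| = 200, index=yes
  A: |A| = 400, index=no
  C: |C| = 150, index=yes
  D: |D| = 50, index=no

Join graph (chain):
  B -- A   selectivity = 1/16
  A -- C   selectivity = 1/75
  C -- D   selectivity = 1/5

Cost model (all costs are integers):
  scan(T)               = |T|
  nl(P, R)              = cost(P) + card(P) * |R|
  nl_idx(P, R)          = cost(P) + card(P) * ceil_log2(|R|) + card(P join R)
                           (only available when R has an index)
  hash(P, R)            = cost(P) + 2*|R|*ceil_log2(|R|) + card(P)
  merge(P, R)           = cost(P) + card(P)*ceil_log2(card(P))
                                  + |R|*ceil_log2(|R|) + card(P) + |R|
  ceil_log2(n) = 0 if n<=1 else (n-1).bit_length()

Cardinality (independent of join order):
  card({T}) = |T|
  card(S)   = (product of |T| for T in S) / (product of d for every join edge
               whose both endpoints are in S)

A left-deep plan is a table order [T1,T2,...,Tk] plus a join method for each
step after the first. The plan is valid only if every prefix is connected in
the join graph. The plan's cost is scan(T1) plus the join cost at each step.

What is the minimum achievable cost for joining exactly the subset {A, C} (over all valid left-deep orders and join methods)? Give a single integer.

Selinger DP over subsets of {A,C}:
  {A}: scan cost=400, card=400
  {C}: scan cost=150, card=150
  {AC}: card=800; try (C,hash)→3200, (C,nl_idx)→4400, (A,merge)→5500, (C,merge)→5750, (A,hash)→7500, (A,nl)→60150 …(+1); best=3200 via (C,hash)

3200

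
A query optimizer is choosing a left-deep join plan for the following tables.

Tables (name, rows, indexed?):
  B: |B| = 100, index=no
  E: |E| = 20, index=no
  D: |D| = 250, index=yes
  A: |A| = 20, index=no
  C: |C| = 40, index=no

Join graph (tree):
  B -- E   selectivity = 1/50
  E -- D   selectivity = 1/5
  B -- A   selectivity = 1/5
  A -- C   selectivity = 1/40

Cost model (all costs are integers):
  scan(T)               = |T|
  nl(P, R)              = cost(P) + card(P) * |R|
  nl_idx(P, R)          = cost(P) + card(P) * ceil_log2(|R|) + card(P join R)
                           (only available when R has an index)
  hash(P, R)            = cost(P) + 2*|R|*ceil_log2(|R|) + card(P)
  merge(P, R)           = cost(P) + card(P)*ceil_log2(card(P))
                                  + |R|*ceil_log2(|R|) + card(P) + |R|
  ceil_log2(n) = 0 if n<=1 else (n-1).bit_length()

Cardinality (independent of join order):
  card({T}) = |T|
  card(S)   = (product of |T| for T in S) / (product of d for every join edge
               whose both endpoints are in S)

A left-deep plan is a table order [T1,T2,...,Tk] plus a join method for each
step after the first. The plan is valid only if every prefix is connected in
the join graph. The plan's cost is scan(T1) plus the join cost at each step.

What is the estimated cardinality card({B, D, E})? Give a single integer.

2000

Tables in S: B(100), D(250), E(20)
Edges inside S: B-E(d=50), E-D(d=5)
numerator = 100 * 250 * 20 = 500000
denominator = 50 * 5 = 250
card(S) = 500000 / 250 = 2000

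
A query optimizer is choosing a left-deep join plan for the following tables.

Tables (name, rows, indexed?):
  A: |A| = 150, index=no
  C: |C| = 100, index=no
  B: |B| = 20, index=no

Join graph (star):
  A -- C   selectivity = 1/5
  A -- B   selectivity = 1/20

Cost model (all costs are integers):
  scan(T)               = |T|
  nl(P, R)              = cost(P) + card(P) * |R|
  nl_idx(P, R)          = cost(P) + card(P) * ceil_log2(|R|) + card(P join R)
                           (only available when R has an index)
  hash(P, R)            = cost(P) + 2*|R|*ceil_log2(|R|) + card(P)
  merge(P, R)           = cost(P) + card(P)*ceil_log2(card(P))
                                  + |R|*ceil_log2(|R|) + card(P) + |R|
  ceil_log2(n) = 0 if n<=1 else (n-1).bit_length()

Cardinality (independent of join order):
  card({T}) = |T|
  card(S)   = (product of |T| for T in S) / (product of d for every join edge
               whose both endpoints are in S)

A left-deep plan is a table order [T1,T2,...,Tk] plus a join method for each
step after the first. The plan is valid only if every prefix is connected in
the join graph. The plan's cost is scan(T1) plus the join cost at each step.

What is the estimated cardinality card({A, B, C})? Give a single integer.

3000

Tables in S: A(150), B(20), C(100)
Edges inside S: A-C(d=5), A-B(d=20)
numerator = 150 * 20 * 100 = 300000
denominator = 5 * 20 = 100
card(S) = 300000 / 100 = 3000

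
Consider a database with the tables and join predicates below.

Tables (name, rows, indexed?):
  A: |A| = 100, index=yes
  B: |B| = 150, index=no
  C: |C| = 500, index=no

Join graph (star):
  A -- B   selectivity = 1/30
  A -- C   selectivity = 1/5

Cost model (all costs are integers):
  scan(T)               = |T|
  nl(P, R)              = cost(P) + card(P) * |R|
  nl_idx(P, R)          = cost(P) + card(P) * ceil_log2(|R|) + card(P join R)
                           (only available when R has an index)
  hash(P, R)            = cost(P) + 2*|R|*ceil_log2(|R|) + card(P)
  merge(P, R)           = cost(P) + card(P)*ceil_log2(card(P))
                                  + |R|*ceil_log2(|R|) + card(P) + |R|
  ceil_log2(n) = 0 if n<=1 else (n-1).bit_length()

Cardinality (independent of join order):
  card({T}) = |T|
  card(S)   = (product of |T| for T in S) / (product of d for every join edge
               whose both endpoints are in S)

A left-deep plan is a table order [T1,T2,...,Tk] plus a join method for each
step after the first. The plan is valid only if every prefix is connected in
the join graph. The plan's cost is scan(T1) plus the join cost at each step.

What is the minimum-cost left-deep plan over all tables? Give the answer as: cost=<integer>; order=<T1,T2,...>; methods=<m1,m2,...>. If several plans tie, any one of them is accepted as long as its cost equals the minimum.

cost=11200; order=B,A,C; methods=hash,hash

Selinger DP (subsets sized 1..n):
  {A}: scan cost=100, card=100
  {B}: scan cost=150, card=150
  {C}: scan cost=500, card=500
  {AB}: card=500; try (A,hash)→1700, (A,nl_idx)→1700, (B,merge)→2250, (A,merge)→2300, (B,hash)→2600, (B,nl)→15100 …(+1); best=1700 via (A,hash)
  {AC}: card=10000; try (A,hash)→2400, (C,merge)→5900, (A,merge)→6300, (C,hash)→9200, (A,nl_idx)→14000, (C,nl)→50100 …(+1); best=2400 via (A,hash)
  {ABC}: card=50000; try (C,hash)→11200, (C,merge)→11700, (B,hash)→14800, (B,merge)→153750, (C,nl)→251700, (B,nl)→1502400; best=11200 via (C,hash)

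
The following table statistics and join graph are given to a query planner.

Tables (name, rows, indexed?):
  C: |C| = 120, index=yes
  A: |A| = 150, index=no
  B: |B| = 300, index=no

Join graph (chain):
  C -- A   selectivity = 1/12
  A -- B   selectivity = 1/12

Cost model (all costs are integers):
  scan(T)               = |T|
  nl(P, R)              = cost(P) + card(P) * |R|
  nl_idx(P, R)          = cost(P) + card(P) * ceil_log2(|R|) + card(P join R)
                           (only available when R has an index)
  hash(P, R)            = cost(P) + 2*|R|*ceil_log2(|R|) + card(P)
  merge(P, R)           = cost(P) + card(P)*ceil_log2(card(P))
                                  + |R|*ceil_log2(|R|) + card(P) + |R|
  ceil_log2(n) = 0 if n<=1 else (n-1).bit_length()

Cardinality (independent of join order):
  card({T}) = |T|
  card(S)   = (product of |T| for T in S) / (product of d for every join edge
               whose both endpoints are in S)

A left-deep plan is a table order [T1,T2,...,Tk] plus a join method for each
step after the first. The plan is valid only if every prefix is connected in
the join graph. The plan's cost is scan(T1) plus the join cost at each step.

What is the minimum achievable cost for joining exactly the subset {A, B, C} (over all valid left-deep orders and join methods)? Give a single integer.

8430

Selinger DP over subsets of {A,B,C}:
  {C}: scan cost=120, card=120
  {A}: scan cost=150, card=150
  {B}: scan cost=300, card=300
  {AC}: card=1500; try (C,hash)→1980, (A,merge)→2430, (C,merge)→2460, (A,hash)→2640, (C,nl_idx)→2700, (A,nl)→18120 …(+1); best=1980 via (C,hash)
  {AB}: card=3750; try (A,hash)→3000, (B,merge)→4500, (A,merge)→4650, (B,hash)→5700, (B,nl)→45150, (A,nl)→45300; best=3000 via (A,hash)
  {ABC}: card=37500; try (C,hash)→8430, (B,hash)→8880, (B,merge)→22980, (C,merge)→52710, (C,nl_idx)→66750, (B,nl)→451980 …(+1); best=8430 via (C,hash)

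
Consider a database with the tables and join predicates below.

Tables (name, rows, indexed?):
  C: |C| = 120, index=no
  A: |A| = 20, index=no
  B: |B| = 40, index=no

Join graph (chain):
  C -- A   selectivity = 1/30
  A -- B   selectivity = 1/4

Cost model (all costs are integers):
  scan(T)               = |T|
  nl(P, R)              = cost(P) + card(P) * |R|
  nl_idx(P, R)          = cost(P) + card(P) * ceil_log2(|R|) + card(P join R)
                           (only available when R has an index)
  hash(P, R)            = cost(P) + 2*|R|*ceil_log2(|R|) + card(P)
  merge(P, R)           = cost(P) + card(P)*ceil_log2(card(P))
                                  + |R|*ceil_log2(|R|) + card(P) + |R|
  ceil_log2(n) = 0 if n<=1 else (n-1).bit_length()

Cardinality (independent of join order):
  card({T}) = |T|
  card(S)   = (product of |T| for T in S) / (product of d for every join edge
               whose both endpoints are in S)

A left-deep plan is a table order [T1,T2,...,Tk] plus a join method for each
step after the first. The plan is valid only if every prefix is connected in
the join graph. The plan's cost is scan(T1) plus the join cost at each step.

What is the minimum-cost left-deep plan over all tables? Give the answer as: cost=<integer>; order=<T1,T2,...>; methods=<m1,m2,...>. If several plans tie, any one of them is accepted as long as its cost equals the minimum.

cost=1000; order=C,A,B; methods=hash,hash

Selinger DP (subsets sized 1..n):
  {C}: scan cost=120, card=120
  {A}: scan cost=20, card=20
  {B}: scan cost=40, card=40
  {AC}: card=80; try (A,hash)→440, (C,merge)→1100, (A,merge)→1200, (C,hash)→1720, (C,nl)→2420, (A,nl)→2520; best=440 via (A,hash)
  {AB}: card=200; try (A,hash)→280, (B,merge)→420, (A,merge)→440, (B,hash)→520, (B,nl)→820, (A,nl)→840; best=280 via (A,hash)
  {ABC}: card=800; try (B,hash)→1000, (B,merge)→1360, (C,hash)→2160, (C,merge)→3040, (B,nl)→3640, (C,nl)→24280; best=1000 via (B,hash)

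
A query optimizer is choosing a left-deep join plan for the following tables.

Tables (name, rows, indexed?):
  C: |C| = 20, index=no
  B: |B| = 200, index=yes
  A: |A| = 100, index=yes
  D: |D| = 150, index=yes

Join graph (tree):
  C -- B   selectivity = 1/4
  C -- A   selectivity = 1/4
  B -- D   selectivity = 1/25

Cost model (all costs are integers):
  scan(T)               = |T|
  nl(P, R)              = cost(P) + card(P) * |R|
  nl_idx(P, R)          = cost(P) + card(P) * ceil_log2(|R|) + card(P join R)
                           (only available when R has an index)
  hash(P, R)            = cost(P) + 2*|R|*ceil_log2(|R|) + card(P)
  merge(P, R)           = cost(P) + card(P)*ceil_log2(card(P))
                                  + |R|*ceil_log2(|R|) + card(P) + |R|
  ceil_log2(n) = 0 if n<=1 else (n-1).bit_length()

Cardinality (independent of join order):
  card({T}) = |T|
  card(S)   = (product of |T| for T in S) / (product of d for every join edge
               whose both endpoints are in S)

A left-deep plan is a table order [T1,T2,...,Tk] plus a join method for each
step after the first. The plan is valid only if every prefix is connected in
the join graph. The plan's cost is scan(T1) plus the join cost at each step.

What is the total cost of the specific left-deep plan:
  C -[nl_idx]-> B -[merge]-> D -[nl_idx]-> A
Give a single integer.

205530

step 1: scan C: cost=20, card=20
step 2: join B via nl_idx
    card(P join B) = 20*200/(4) = 1000
    cost = 20 + 20*8 + 1000 = 1180
step 3: join D via merge
    card(P join D) = 1000*150/(25) = 6000
    cost = 1180 + 1000*10 + 150*8 + 1000 + 150 = 13530
step 4: join A via nl_idx
    card(P join A) = 6000*100/(4) = 150000
    cost = 13530 + 6000*7 + 150000 = 205530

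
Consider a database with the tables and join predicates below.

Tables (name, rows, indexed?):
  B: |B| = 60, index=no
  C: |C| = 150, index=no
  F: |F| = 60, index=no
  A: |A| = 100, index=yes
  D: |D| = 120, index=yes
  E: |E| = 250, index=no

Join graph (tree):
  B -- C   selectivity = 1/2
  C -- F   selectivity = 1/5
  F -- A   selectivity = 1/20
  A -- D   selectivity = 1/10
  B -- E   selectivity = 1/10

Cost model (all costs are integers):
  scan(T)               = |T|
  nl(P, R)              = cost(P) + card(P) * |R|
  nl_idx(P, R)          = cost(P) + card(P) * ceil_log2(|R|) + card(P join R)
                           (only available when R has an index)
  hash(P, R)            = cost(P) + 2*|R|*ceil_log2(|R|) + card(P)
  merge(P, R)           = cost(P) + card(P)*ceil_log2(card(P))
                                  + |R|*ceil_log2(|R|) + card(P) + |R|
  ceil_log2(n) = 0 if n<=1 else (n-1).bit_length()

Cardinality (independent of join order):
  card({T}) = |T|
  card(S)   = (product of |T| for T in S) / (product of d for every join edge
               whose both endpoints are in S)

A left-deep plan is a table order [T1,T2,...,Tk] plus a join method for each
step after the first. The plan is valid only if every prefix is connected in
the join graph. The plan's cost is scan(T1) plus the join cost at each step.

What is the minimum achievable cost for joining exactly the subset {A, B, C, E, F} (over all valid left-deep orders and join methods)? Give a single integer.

287200

Selinger DP over subsets of {A,B,C,E,F}:
  {B}: scan cost=60, card=60
  {C}: scan cost=150, card=150
  {F}: scan cost=60, card=60
  {A}: scan cost=100, card=100
  {E}: scan cost=250, card=250
  {BC}: card=4500; try (B,hash)→1020, (C,merge)→1830, (B,merge)→1920, (C,hash)→2520, (C,nl)→9060, (B,nl)→9150; best=1020 via (B,hash)
  {BE}: card=1500; try (B,hash)→1220, (E,merge)→2730, (B,merge)→2920, (E,hash)→4120, (E,nl)→15060, (B,nl)→15250; best=1220 via (B,hash)
  {CF}: card=1800; try (F,hash)→1020, (C,merge)→1830, (F,merge)→1920, (C,hash)→2520, (C,nl)→9060, (F,nl)→9150; best=1020 via (F,hash)
  {AF}: card=300; try (A,nl_idx)→780, (F,hash)→920, (A,merge)→1280, (F,merge)→1320, (A,hash)→1520, (A,nl)→6060 …(+1); best=780 via (A,nl_idx)
  {BCF}: card=54000; try (B,hash)→3540, (F,hash)→6240, (B,merge)→23040, (F,merge)→64440, (B,nl)→109020, (F,nl)→271020; best=3540 via (B,hash)
  {BCE}: card=112500; try (C,hash)→5120, (E,hash)→9520, (C,merge)→20570, (E,merge)→66270, (C,nl)→226220, (E,nl)→1126020; best=5120 via (C,hash)
  {ACF}: card=9000; try (C,hash)→3480, (A,hash)→4220, (C,merge)→5130, (A,nl_idx)→22620, (A,merge)→23420, (C,nl)→45780 …(+1); best=3480 via (C,hash)
  {ABCF}: card=270000; try (B,hash)→13200, (A,hash)→58940, (B,merge)→138900, (B,nl)→543480, (A,nl_idx)→651540, (A,merge)→922340 …(+1); best=13200 via (B,hash)
  {BCEF}: card=1350000; try (E,hash)→61540, (F,hash)→118340, (E,merge)→923790, (F,merge)→2030540, (F,nl)→6755120, (E,nl)→13503540; best=61540 via (E,hash)
  {ABCEF}: card=6750000; try (E,hash)→287200, (A,hash)→1412940, (E,merge)→5415450, (A,nl_idx)→16261540, (A,merge)→29762340, (E,nl)→67513200 …(+1); best=287200 via (E,hash)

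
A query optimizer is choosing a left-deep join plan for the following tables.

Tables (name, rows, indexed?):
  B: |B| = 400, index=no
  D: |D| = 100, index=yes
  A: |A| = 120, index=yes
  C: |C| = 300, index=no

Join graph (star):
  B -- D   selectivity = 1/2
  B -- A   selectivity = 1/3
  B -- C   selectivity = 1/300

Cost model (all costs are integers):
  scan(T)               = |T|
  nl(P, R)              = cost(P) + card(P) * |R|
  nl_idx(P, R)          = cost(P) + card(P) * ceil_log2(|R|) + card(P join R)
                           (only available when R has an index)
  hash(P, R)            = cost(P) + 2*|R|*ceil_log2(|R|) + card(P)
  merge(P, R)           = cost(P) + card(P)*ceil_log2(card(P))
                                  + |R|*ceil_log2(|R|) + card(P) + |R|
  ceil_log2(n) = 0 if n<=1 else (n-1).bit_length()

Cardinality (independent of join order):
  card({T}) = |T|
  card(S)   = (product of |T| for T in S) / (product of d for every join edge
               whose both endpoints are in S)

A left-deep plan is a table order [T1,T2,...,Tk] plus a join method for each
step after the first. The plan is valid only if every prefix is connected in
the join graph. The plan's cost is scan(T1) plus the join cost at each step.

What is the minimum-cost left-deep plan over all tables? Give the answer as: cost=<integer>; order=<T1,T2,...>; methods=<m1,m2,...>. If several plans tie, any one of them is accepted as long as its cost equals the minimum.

Selinger DP (subsets sized 1..n):
  {B}: scan cost=400, card=400
  {D}: scan cost=100, card=100
  {A}: scan cost=120, card=120
  {C}: scan cost=300, card=300
  {BD}: card=20000; try (D,hash)→2200, (B,merge)→4900, (D,merge)→5200, (B,hash)→7400, (D,nl_idx)→23200, (B,nl)→40100 …(+1); best=2200 via (D,hash)
  {AB}: card=16000; try (A,hash)→2480, (B,merge)→5080, (A,merge)→5360, (B,hash)→7440, (A,nl_idx)→19200, (B,nl)→48120 …(+1); best=2480 via (A,hash)
  {BC}: card=400; try (C,hash)→6200, (B,merge)→7300, (C,merge)→7400, (B,hash)→7800, (B,nl)→120300, (C,nl)→120400; best=6200 via (C,hash)
  {ABD}: card=800000; try (D,hash)→19880, (A,hash)→23880, (D,merge)→243280, (A,merge)→323160, (D,nl_idx)→914480, (A,nl_idx)→942200 …(+2); best=19880 via (D,hash)
  {BCD}: card=20000; try (D,hash)→8000, (D,merge)→11000, (C,hash)→27600, (D,nl_idx)→29000, (D,nl)→46200, (C,merge)→325200 …(+1); best=8000 via (D,hash)
  {ABC}: card=16000; try (A,hash)→8280, (A,merge)→11160, (C,hash)→23880, (A,nl_idx)→25000, (A,nl)→54200, (C,merge)→245480 …(+1); best=8280 via (A,hash)
  {ABCD}: card=800000; try (D,hash)→25680, (A,hash)→29680, (D,merge)→249080, (A,merge)→328960, (C,hash)→825280, (D,nl_idx)→920280 …(+5); best=25680 via (D,hash)

cost=25680; order=B,C,A,D; methods=hash,hash,hash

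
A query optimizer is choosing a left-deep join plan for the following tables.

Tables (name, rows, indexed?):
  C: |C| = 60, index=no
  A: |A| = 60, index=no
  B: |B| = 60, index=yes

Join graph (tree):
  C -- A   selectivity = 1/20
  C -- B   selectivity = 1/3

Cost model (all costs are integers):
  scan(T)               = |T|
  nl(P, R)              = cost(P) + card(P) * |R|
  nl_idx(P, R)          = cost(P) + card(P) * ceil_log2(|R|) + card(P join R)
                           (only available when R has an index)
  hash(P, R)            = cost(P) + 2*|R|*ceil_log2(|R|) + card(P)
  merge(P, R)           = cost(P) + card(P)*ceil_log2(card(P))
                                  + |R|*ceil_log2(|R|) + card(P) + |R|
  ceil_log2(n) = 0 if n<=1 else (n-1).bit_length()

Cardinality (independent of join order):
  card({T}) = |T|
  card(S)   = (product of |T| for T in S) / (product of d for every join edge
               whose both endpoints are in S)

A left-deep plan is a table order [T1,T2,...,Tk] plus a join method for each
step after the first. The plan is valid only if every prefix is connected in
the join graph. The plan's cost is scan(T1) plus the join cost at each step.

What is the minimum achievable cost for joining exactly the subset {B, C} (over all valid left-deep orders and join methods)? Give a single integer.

Selinger DP over subsets of {B,C}:
  {C}: scan cost=60, card=60
  {B}: scan cost=60, card=60
  {BC}: card=1200; try (C,hash)→840, (B,hash)→840, (C,merge)→900, (B,merge)→900, (B,nl_idx)→1620, (C,nl)→3660 …(+1); best=840 via (C,hash)

840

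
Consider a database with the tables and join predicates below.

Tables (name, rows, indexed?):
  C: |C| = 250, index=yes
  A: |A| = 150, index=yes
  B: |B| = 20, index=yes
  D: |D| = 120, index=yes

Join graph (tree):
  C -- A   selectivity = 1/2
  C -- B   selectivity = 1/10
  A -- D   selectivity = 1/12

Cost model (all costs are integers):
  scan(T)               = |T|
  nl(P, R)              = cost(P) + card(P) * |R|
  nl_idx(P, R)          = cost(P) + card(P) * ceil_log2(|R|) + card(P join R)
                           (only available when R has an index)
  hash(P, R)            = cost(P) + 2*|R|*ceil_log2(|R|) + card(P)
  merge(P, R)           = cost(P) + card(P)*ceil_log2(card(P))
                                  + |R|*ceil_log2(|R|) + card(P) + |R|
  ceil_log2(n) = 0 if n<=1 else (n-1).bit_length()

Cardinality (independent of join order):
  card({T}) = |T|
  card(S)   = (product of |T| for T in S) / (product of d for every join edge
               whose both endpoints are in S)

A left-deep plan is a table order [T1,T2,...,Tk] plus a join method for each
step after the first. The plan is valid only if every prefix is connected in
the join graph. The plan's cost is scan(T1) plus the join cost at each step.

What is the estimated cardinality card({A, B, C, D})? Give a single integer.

375000

Tables in S: A(150), B(20), C(250), D(120)
Edges inside S: C-A(d=2), C-B(d=10), A-D(d=12)
numerator = 150 * 20 * 250 * 120 = 90000000
denominator = 2 * 10 * 12 = 240
card(S) = 90000000 / 240 = 375000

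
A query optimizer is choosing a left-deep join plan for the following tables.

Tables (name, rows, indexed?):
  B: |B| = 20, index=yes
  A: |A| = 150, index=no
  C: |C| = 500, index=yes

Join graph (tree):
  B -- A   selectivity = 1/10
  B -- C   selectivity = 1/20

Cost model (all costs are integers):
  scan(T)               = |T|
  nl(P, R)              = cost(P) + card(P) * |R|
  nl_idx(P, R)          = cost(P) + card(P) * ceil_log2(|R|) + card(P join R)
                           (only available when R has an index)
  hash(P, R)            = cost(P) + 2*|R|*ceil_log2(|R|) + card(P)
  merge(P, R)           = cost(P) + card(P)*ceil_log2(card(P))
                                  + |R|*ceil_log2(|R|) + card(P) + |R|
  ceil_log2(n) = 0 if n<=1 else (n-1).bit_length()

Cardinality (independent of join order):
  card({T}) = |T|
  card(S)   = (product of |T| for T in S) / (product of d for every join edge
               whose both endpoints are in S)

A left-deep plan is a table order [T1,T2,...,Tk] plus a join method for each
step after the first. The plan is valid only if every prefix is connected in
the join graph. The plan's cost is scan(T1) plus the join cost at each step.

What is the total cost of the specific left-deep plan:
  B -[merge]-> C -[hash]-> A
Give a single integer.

8040

step 1: scan B: cost=20, card=20
step 2: join C via merge
    card(P join C) = 20*500/(20) = 500
    cost = 20 + 20*5 + 500*9 + 20 + 500 = 5140
step 3: join A via hash
    card(P join A) = 500*150/(10) = 7500
    cost = 5140 + 2*150*8 + 500 = 8040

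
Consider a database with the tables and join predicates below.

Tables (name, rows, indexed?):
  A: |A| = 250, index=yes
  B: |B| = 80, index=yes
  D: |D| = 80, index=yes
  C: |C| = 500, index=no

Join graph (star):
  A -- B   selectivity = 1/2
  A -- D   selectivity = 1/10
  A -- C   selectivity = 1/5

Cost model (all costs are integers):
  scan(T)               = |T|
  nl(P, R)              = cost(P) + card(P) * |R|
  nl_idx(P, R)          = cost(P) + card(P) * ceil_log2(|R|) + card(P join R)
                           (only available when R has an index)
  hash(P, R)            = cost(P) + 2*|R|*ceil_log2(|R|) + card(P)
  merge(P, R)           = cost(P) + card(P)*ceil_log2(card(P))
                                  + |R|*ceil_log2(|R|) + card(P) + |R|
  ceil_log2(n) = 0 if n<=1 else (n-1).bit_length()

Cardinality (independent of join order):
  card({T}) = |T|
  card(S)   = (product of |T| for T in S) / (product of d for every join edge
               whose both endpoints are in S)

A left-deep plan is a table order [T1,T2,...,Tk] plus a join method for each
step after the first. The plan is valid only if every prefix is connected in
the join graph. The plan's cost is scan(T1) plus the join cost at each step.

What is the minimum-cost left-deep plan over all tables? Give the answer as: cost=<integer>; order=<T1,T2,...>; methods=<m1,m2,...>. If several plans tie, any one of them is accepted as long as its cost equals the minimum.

Selinger DP (subsets sized 1..n):
  {A}: scan cost=250, card=250
  {B}: scan cost=80, card=80
  {D}: scan cost=80, card=80
  {C}: scan cost=500, card=500
  {AB}: card=10000; try (B,hash)→1620, (A,merge)→2970, (B,merge)→3140, (A,hash)→4160, (A,nl_idx)→10720, (B,nl_idx)→12000 …(+2); best=1620 via (B,hash)
  {AD}: card=2000; try (D,hash)→1620, (A,nl_idx)→2720, (A,merge)→2970, (D,merge)→3140, (D,nl_idx)→4000, (A,hash)→4160 …(+2); best=1620 via (D,hash)
  {AC}: card=25000; try (A,hash)→5000, (C,merge)→7500, (A,merge)→7750, (C,hash)→9500, (A,nl_idx)→29500, (C,nl)→125250 …(+1); best=5000 via (A,hash)
  {ABD}: card=80000; try (B,hash)→4740, (D,hash)→12740, (B,merge)→26260, (B,nl_idx)→95620, (D,nl_idx)→151620, (D,merge)→152260 …(+2); best=4740 via (B,hash)
  {ABC}: card=1000000; try (C,hash)→20620, (B,hash)→31120, (C,merge)→156620, (B,merge)→405640, (B,nl_idx)→1180000, (B,nl)→2005000 …(+1); best=20620 via (C,hash)
  {ACD}: card=200000; try (C,hash)→12620, (C,merge)→30620, (D,hash)→31120, (D,nl_idx)→380000, (D,merge)→405640, (C,nl)→1001620 …(+1); best=12620 via (C,hash)
  {ABCD}: card=8000000; try (C,hash)→93740, (B,hash)→213740, (D,hash)→1021740, (C,merge)→1449740, (B,merge)→3813260, (B,nl_idx)→9412620 …(+5); best=93740 via (C,hash)

cost=93740; order=A,D,B,C; methods=hash,hash,hash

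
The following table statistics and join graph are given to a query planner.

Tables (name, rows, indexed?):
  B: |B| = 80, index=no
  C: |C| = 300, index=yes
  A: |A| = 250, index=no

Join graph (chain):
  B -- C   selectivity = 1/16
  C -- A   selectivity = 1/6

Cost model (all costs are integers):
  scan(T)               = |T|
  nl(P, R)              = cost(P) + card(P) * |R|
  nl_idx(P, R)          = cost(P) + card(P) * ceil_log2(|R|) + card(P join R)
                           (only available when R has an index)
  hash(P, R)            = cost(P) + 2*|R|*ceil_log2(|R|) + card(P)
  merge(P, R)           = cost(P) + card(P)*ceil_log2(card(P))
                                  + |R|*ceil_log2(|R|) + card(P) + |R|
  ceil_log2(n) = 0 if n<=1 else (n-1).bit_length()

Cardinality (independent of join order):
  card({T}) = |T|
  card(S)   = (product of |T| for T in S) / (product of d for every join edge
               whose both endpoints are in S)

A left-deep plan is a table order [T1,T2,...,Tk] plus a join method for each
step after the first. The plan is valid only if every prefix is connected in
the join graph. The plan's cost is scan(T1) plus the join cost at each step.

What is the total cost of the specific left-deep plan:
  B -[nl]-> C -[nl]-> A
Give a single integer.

step 1: scan B: cost=80, card=80
step 2: join C via nl
    card(P join C) = 80*300/(16) = 1500
    cost = 80 + 80*300 = 24080
step 3: join A via nl
    card(P join A) = 1500*250/(6) = 62500
    cost = 24080 + 1500*250 = 399080

399080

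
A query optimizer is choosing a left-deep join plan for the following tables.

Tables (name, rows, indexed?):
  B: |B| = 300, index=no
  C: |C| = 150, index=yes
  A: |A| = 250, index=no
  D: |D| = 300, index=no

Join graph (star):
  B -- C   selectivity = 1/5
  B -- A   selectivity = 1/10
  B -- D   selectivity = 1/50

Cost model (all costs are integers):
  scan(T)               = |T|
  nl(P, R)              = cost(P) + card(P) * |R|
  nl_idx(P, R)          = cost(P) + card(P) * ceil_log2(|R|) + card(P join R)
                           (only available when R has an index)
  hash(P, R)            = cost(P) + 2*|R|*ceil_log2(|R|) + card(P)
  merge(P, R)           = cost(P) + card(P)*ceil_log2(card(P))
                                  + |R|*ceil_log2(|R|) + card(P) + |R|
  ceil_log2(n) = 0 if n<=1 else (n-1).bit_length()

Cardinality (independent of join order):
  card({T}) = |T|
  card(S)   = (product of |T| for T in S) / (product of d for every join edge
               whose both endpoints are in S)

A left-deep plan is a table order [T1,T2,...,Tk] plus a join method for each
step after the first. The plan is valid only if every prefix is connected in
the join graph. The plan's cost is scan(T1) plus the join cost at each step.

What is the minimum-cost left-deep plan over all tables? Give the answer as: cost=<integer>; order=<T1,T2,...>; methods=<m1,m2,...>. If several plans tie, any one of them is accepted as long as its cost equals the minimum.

cost=59200; order=B,D,A,C; methods=hash,hash,hash

Selinger DP (subsets sized 1..n):
  {B}: scan cost=300, card=300
  {C}: scan cost=150, card=150
  {A}: scan cost=250, card=250
  {D}: scan cost=300, card=300
  {BC}: card=9000; try (C,hash)→3000, (B,merge)→4500, (C,merge)→4650, (B,hash)→5700, (C,nl_idx)→11700, (B,nl)→45150 …(+1); best=3000 via (C,hash)
  {AB}: card=7500; try (A,hash)→4600, (B,merge)→5500, (A,merge)→5550, (B,hash)→5900, (B,nl)→75250, (A,nl)→75300; best=4600 via (A,hash)
  {BD}: card=1800; try (D,hash)→6000, (B,hash)→6000, (D,merge)→6300, (B,merge)→6300, (D,nl)→90300, (B,nl)→90300; best=6000 via (D,hash)
  {ABC}: card=225000; try (C,hash)→14500, (A,hash)→16000, (C,merge)→110950, (A,merge)→140250, (C,nl_idx)→289600, (C,nl)→1129600 …(+1); best=14500 via (C,hash)
  {BCD}: card=54000; try (C,hash)→10200, (D,hash)→17400, (C,merge)→28950, (C,nl_idx)→74400, (D,merge)→141000, (C,nl)→276000 …(+1); best=10200 via (C,hash)
  {ABD}: card=45000; try (A,hash)→11800, (D,hash)→17500, (A,merge)→29850, (D,merge)→112600, (A,nl)→456000, (D,nl)→2254600; best=11800 via (A,hash)
  {ABCD}: card=1350000; try (C,hash)→59200, (A,hash)→68200, (D,hash)→244900, (C,merge)→778150, (A,merge)→930450, (C,nl_idx)→1721800 …(+4); best=59200 via (C,hash)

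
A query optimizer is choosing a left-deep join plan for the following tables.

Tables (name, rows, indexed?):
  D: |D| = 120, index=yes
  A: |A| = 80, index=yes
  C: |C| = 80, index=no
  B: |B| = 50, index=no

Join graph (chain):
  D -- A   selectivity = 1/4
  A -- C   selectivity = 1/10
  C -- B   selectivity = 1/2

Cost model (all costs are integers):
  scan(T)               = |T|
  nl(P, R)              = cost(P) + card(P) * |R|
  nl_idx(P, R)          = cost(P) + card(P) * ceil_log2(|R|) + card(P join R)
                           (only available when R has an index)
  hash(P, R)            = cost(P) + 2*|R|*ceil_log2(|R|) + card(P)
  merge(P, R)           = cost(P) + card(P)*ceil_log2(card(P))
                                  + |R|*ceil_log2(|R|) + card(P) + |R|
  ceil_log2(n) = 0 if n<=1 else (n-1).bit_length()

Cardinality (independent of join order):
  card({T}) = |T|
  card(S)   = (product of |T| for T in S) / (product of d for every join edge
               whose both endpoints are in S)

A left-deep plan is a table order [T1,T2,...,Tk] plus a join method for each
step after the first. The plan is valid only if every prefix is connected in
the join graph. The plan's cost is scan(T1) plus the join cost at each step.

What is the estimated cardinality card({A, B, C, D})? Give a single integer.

480000

Tables in S: A(80), B(50), C(80), D(120)
Edges inside S: D-A(d=4), A-C(d=10), C-B(d=2)
numerator = 80 * 50 * 80 * 120 = 38400000
denominator = 4 * 10 * 2 = 80
card(S) = 38400000 / 80 = 480000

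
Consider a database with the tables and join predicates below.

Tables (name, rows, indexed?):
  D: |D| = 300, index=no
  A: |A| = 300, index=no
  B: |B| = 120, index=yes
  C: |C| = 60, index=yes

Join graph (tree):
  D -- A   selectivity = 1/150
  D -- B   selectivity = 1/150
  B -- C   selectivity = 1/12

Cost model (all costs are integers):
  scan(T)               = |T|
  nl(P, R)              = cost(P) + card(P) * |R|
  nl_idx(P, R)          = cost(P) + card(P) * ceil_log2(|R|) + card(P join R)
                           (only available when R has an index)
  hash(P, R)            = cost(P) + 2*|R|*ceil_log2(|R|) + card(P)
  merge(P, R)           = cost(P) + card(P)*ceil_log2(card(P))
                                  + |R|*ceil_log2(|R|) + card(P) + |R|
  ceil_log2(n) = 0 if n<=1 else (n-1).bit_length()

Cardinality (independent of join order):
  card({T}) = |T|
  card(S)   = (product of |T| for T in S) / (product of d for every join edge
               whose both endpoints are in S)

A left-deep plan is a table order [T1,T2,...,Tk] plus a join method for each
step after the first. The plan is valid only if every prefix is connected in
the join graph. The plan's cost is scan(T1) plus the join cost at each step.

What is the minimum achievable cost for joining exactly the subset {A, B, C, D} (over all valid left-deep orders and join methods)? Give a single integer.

8640

Selinger DP over subsets of {A,B,C,D}:
  {D}: scan cost=300, card=300
  {A}: scan cost=300, card=300
  {B}: scan cost=120, card=120
  {C}: scan cost=60, card=60
  {AD}: card=600; try (D,hash)→6000, (A,hash)→6000, (D,merge)→6300, (A,merge)→6300, (D,nl)→90300, (A,nl)→90300; best=6000 via (D,hash)
  {BD}: card=240; try (B,hash)→2280, (B,nl_idx)→2640, (D,merge)→4080, (B,merge)→4260, (D,hash)→5640, (D,nl)→36120 …(+1); best=2280 via (B,hash)
  {BC}: card=600; try (C,hash)→960, (B,nl_idx)→1080, (C,nl_idx)→1440, (B,merge)→1440, (C,merge)→1500, (B,hash)→1800 …(+2); best=960 via (C,hash)
  {ABD}: card=480; try (A,merge)→7440, (A,hash)→7920, (B,hash)→8280, (B,nl_idx)→10680, (B,merge)→13560, (A,nl)→74280 …(+1); best=7440 via (A,merge)
  {BCD}: card=1200; try (C,hash)→3240, (C,merge)→4860, (C,nl_idx)→4920, (D,hash)→6960, (D,merge)→10560, (C,nl)→16680 …(+1); best=3240 via (C,hash)
  {ABCD}: card=2400; try (C,hash)→8640, (A,hash)→9840, (C,merge)→12660, (C,nl_idx)→12720, (A,merge)→20640, (C,nl)→36240 …(+1); best=8640 via (C,hash)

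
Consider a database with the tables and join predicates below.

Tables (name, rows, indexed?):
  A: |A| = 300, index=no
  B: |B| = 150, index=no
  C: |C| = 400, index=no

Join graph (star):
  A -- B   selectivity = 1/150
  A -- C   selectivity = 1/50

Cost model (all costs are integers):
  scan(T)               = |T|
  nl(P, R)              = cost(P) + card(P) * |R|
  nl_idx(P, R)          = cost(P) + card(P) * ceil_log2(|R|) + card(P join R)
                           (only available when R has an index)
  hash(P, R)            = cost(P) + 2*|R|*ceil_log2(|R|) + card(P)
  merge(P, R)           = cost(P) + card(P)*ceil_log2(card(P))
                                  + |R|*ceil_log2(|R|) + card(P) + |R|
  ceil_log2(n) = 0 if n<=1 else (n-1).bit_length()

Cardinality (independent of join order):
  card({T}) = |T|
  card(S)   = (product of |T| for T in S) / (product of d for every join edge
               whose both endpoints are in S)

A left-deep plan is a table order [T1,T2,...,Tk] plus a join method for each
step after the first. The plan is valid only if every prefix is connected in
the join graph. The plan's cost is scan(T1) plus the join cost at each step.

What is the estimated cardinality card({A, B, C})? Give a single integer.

2400

Tables in S: A(300), B(150), C(400)
Edges inside S: A-B(d=150), A-C(d=50)
numerator = 300 * 150 * 400 = 18000000
denominator = 150 * 50 = 7500
card(S) = 18000000 / 7500 = 2400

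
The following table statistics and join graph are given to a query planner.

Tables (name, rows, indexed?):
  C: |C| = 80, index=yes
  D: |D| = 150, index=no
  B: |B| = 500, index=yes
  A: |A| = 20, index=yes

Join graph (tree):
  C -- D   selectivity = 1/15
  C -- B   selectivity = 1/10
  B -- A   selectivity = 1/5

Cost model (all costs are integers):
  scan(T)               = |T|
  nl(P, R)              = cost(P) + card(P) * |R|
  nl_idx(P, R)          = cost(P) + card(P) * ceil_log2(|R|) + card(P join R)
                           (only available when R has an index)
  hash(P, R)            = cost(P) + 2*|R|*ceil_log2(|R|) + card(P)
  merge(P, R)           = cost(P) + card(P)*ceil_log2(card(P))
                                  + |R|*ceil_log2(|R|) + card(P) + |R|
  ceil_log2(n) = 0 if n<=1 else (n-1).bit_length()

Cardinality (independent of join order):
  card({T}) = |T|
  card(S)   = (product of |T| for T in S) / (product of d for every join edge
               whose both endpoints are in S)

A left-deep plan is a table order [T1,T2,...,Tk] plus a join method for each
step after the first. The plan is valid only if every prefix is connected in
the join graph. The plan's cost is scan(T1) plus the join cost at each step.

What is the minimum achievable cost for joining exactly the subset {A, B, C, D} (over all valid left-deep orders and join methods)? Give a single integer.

Selinger DP over subsets of {A,B,C,D}:
  {C}: scan cost=80, card=80
  {D}: scan cost=150, card=150
  {B}: scan cost=500, card=500
  {A}: scan cost=20, card=20
  {CD}: card=800; try (C,hash)→1420, (C,nl_idx)→2000, (D,merge)→2070, (C,merge)→2140, (D,hash)→2560, (D,nl)→12080 …(+1); best=1420 via (C,hash)
  {BC}: card=4000; try (C,hash)→2120, (B,nl_idx)→4800, (B,merge)→5720, (C,merge)→6140, (C,nl_idx)→8000, (B,hash)→9160 …(+2); best=2120 via (C,hash)
  {AB}: card=2000; try (A,hash)→1200, (B,nl_idx)→2200, (A,nl_idx)→5000, (B,merge)→5140, (A,merge)→5620, (B,hash)→9040 …(+2); best=1200 via (A,hash)
  {BCD}: card=40000; try (D,hash)→8520, (B,hash)→11220, (B,merge)→15220, (B,nl_idx)→48620, (D,merge)→55470, (B,nl)→401420 …(+1); best=8520 via (D,hash)
  {ABC}: card=16000; try (C,hash)→4320, (A,hash)→6320, (C,merge)→25840, (C,nl_idx)→31200, (A,nl_idx)→38120, (A,merge)→54240 …(+2); best=4320 via (C,hash)
  {ABCD}: card=160000; try (D,hash)→22720, (A,hash)→48720, (D,merge)→245670, (A,nl_idx)→368520, (A,merge)→688640, (A,nl)→808520 …(+1); best=22720 via (D,hash)

22720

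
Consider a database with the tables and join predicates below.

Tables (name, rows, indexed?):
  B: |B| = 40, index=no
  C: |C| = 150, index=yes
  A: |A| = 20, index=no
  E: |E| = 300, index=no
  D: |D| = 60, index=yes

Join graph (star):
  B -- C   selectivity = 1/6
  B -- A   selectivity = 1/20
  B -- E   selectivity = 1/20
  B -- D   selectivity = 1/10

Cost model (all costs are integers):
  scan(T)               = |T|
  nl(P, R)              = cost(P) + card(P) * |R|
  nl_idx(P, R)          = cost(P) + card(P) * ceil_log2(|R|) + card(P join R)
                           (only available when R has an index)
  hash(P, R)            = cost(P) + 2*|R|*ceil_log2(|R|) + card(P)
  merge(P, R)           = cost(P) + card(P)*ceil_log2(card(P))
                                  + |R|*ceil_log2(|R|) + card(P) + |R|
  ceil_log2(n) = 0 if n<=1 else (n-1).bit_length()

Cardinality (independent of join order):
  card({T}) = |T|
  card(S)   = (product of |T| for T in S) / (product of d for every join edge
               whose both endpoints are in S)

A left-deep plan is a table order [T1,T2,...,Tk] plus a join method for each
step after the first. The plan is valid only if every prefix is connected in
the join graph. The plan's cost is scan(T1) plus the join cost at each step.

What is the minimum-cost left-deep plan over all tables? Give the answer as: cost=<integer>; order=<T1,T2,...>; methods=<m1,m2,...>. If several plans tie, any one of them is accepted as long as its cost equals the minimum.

cost=9200; order=E,B,A,D,C; methods=hash,hash,hash,hash

Selinger DP (subsets sized 1..n):
  {B}: scan cost=40, card=40
  {C}: scan cost=150, card=150
  {A}: scan cost=20, card=20
  {E}: scan cost=300, card=300
  {D}: scan cost=60, card=60
  {BC}: card=1000; try (B,hash)→780, (C,nl_idx)→1360, (C,merge)→1670, (B,merge)→1780, (C,hash)→2480, (C,nl)→6040 …(+1); best=780 via (B,hash)
  {AB}: card=40; try (A,hash)→280, (B,merge)→420, (A,merge)→440, (B,hash)→520, (B,nl)→820, (A,nl)→840; best=280 via (A,hash)
  {BE}: card=600; try (B,hash)→1080, (E,merge)→3320, (B,merge)→3580, (E,hash)→5480, (E,nl)→12040, (B,nl)→12300; best=1080 via (B,hash)
  {BD}: card=240; try (D,nl_idx)→520, (B,hash)→600, (D,merge)→740, (B,merge)→760, (D,hash)→800, (D,nl)→2440 …(+1); best=520 via (D,nl_idx)
  {ABC}: card=1000; try (C,nl_idx)→1600, (C,merge)→1910, (A,hash)→1980, (C,hash)→2720, (C,nl)→6280, (A,merge)→11900 …(+1); best=1600 via (C,nl_idx)
  {BCE}: card=15000; try (C,hash)→4080, (E,hash)→7180, (C,merge)→9030, (E,merge)→14780, (C,nl_idx)→20880, (C,nl)→91080 …(+1); best=4080 via (C,hash)
  {BCD}: card=6000; try (D,hash)→2500, (C,hash)→3160, (C,merge)→4030, (C,nl_idx)→8440, (D,merge)→12200, (D,nl_idx)→12780 …(+2); best=2500 via (D,hash)
  {ABE}: card=600; try (A,hash)→1880, (E,merge)→3560, (E,hash)→5720, (A,merge)→7800, (E,nl)→12280, (A,nl)→13080; best=1880 via (A,hash)
  {ABD}: card=240; try (D,nl_idx)→760, (A,hash)→960, (D,merge)→980, (D,hash)→1040, (D,nl)→2680, (A,merge)→2800 …(+1); best=760 via (D,nl_idx)
  {BDE}: card=3600; try (D,hash)→2400, (E,merge)→5680, (E,hash)→6160, (D,merge)→8100, (D,nl_idx)→8280, (D,nl)→37080 …(+1); best=2400 via (D,hash)
  {ABCE}: card=15000; try (C,hash)→4880, (E,hash)→8000, (C,merge)→9830, (E,merge)→15600, (A,hash)→19280, (C,nl_idx)→21680 …(+4); best=4880 via (C,hash)
  {ABCD}: card=6000; try (D,hash)→3320, (C,hash)→3400, (C,merge)→4270, (C,nl_idx)→8680, (A,hash)→8700, (D,merge)→13020 …(+5); best=3320 via (D,hash)
  {BCDE}: card=90000; try (C,hash)→8400, (E,hash)→13900, (D,hash)→19800, (C,merge)→50550, (E,merge)→89500, (C,nl_idx)→121200 …(+5); best=8400 via (C,hash)
  {ABDE}: card=3600; try (D,hash)→3200, (E,merge)→5920, (A,hash)→6200, (E,hash)→6400, (D,merge)→8900, (D,nl_idx)→9080 …(+4); best=3200 via (D,hash)
  {ABCDE}: card=90000; try (C,hash)→9200, (E,hash)→14720, (D,hash)→20600, (C,merge)→51350, (E,merge)→90320, (A,hash)→98600 …(+8); best=9200 via (C,hash)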